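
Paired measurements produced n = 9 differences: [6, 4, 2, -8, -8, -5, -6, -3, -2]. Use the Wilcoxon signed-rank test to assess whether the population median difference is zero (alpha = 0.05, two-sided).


Step 1: Drop any zero differences (none here) and take |d_i|.
|d| = [6, 4, 2, 8, 8, 5, 6, 3, 2]
Step 2: Midrank |d_i| (ties get averaged ranks).
ranks: |6|->6.5, |4|->4, |2|->1.5, |8|->8.5, |8|->8.5, |5|->5, |6|->6.5, |3|->3, |2|->1.5
Step 3: Attach original signs; sum ranks with positive sign and with negative sign.
W+ = 6.5 + 4 + 1.5 = 12
W- = 8.5 + 8.5 + 5 + 6.5 + 3 + 1.5 = 33
(Check: W+ + W- = 45 should equal n(n+1)/2 = 45.)
Step 4: Test statistic W = min(W+, W-) = 12.
Step 5: Ties in |d|, so use the tie-corrected normal approximation.
        E[W] = n(n+1)/4 = 9*10/4 = 22.5.
        Tie groups: |d|=2 (t=2), |d|=6 (t=2), |d|=8 (t=2); sum(t^3 - t) = 18.
        Var[W] = n(n+1)(2n+1)/24 - sum(t^3-t)/48 = 1710/24 - 18/48 = 70.875.
        z = (W - E[W]) / sqrt(Var[W]) = (12 - 22.5) / 8.4187 = -1.2472.
        Two-sided p = 2*Phi(z) = 0.212317.
Step 6: alpha = 0.05. fail to reject H0.

W+ = 12, W- = 33, W = min = 12, p = 0.212317, fail to reject H0.


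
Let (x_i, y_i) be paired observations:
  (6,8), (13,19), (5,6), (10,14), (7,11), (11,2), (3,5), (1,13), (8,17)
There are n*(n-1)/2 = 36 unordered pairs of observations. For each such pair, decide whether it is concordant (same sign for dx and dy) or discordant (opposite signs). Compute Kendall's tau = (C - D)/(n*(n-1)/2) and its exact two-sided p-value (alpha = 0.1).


Step 1: Enumerate the 36 unordered pairs (i,j) with i<j and classify each by sign(x_j-x_i) * sign(y_j-y_i).
  (1,2):dx=+7,dy=+11->C; (1,3):dx=-1,dy=-2->C; (1,4):dx=+4,dy=+6->C; (1,5):dx=+1,dy=+3->C
  (1,6):dx=+5,dy=-6->D; (1,7):dx=-3,dy=-3->C; (1,8):dx=-5,dy=+5->D; (1,9):dx=+2,dy=+9->C
  (2,3):dx=-8,dy=-13->C; (2,4):dx=-3,dy=-5->C; (2,5):dx=-6,dy=-8->C; (2,6):dx=-2,dy=-17->C
  (2,7):dx=-10,dy=-14->C; (2,8):dx=-12,dy=-6->C; (2,9):dx=-5,dy=-2->C; (3,4):dx=+5,dy=+8->C
  (3,5):dx=+2,dy=+5->C; (3,6):dx=+6,dy=-4->D; (3,7):dx=-2,dy=-1->C; (3,8):dx=-4,dy=+7->D
  (3,9):dx=+3,dy=+11->C; (4,5):dx=-3,dy=-3->C; (4,6):dx=+1,dy=-12->D; (4,7):dx=-7,dy=-9->C
  (4,8):dx=-9,dy=-1->C; (4,9):dx=-2,dy=+3->D; (5,6):dx=+4,dy=-9->D; (5,7):dx=-4,dy=-6->C
  (5,8):dx=-6,dy=+2->D; (5,9):dx=+1,dy=+6->C; (6,7):dx=-8,dy=+3->D; (6,8):dx=-10,dy=+11->D
  (6,9):dx=-3,dy=+15->D; (7,8):dx=-2,dy=+8->D; (7,9):dx=+5,dy=+12->C; (8,9):dx=+7,dy=+4->C
Step 2: C = 24, D = 12, total pairs = 36.
Step 3: tau = (C - D)/(n(n-1)/2) = (24 - 12)/36 = 0.333333.
Step 4: Exact two-sided p-value (enumerate n! = 362880 permutations of y under H0): p = 0.259518.
Step 5: alpha = 0.1. fail to reject H0.

tau_b = 0.3333 (C=24, D=12), p = 0.259518, fail to reject H0.


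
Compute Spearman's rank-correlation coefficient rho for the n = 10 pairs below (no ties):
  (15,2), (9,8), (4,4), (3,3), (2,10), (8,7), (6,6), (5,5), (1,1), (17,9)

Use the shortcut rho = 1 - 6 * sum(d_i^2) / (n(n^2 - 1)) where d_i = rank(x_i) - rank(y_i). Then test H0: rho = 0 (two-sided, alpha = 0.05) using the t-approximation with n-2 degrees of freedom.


Step 1: Rank x and y separately (midranks; no ties here).
rank(x): 15->9, 9->8, 4->4, 3->3, 2->2, 8->7, 6->6, 5->5, 1->1, 17->10
rank(y): 2->2, 8->8, 4->4, 3->3, 10->10, 7->7, 6->6, 5->5, 1->1, 9->9
Step 2: d_i = R_x(i) - R_y(i); compute d_i^2.
  (9-2)^2=49, (8-8)^2=0, (4-4)^2=0, (3-3)^2=0, (2-10)^2=64, (7-7)^2=0, (6-6)^2=0, (5-5)^2=0, (1-1)^2=0, (10-9)^2=1
sum(d^2) = 114.
Step 3: rho = 1 - 6*114 / (10*(10^2 - 1)) = 1 - 684/990 = 0.309091.
Step 4: Under H0, t = rho * sqrt((n-2)/(1-rho^2)) = 0.9193 ~ t(8).
Step 5: Two-sided p-value from the t-distribution with 8 df = 0.384841.
Step 6: alpha = 0.05. fail to reject H0.

rho = 0.3091, p = 0.384841, fail to reject H0 at alpha = 0.05.


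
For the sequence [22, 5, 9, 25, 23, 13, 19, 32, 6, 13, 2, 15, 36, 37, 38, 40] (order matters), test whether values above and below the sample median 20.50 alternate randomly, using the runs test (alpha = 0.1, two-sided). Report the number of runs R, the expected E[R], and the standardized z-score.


Step 1: Compute median = 20.50; label A = above, B = below.
Labels in order: ABBAABBABBBBAAAA  (n_A = 8, n_B = 8)
Step 2: Count runs R = 7.
Step 3: Under H0 (random ordering), E[R] = 2*n_A*n_B/(n_A+n_B) + 1 = 2*8*8/16 + 1 = 9.0000.
        Var[R] = 2*n_A*n_B*(2*n_A*n_B - n_A - n_B) / ((n_A+n_B)^2 * (n_A+n_B-1)) = 14336/3840 = 3.7333.
        SD[R] = 1.9322.
Step 4: Continuity-corrected z = (R + 0.5 - E[R]) / SD[R] = (7 + 0.5 - 9.0000) / 1.9322 = -0.7763.
Step 5: Two-sided p-value via normal approximation = 2*(1 - Phi(|z|)) = 0.437558.
Step 6: alpha = 0.1. fail to reject H0.

R = 7, z = -0.7763, p = 0.437558, fail to reject H0.


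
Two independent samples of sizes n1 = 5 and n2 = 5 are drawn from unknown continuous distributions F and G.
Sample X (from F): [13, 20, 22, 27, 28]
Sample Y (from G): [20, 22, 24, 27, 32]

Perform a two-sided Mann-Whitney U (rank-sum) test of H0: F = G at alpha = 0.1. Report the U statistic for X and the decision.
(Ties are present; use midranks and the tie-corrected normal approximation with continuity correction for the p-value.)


Step 1: Combine and sort all 10 observations; assign midranks.
sorted (value, group): (13,X), (20,X), (20,Y), (22,X), (22,Y), (24,Y), (27,X), (27,Y), (28,X), (32,Y)
ranks: 13->1, 20->2.5, 20->2.5, 22->4.5, 22->4.5, 24->6, 27->7.5, 27->7.5, 28->9, 32->10
Step 2: Rank sum for X: R1 = 1 + 2.5 + 4.5 + 7.5 + 9 = 24.5.
Step 3: U_X = R1 - n1(n1+1)/2 = 24.5 - 5*6/2 = 24.5 - 15 = 9.5.
       U_Y = n1*n2 - U_X = 25 - 9.5 = 15.5.
Step 4: Ties are present, so use the tie-corrected normal approximation (with continuity correction) for the p-value.
Step 5: p-value = 0.598161; compare to alpha = 0.1. fail to reject H0.

U_X = 9.5, p = 0.598161, fail to reject H0 at alpha = 0.1.


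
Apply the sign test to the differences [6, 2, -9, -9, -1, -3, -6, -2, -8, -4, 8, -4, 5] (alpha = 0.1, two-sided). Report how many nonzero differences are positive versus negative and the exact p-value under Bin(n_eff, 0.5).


Step 1: Discard zero differences. Original n = 13; n_eff = number of nonzero differences = 13.
Nonzero differences (with sign): +6, +2, -9, -9, -1, -3, -6, -2, -8, -4, +8, -4, +5
Step 2: Count signs: positive = 4, negative = 9.
Step 3: Under H0: P(positive) = 0.5, so the number of positives S ~ Bin(13, 0.5).
Step 4: Two-sided exact p-value = sum of Bin(13,0.5) probabilities at or below the observed probability = 0.266846.
Step 5: alpha = 0.1. fail to reject H0.

n_eff = 13, pos = 4, neg = 9, p = 0.266846, fail to reject H0.


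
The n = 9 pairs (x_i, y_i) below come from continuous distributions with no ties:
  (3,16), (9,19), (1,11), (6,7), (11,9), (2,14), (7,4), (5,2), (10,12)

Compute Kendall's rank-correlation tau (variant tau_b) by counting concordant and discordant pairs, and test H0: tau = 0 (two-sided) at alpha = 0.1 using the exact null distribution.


Step 1: Enumerate the 36 unordered pairs (i,j) with i<j and classify each by sign(x_j-x_i) * sign(y_j-y_i).
  (1,2):dx=+6,dy=+3->C; (1,3):dx=-2,dy=-5->C; (1,4):dx=+3,dy=-9->D; (1,5):dx=+8,dy=-7->D
  (1,6):dx=-1,dy=-2->C; (1,7):dx=+4,dy=-12->D; (1,8):dx=+2,dy=-14->D; (1,9):dx=+7,dy=-4->D
  (2,3):dx=-8,dy=-8->C; (2,4):dx=-3,dy=-12->C; (2,5):dx=+2,dy=-10->D; (2,6):dx=-7,dy=-5->C
  (2,7):dx=-2,dy=-15->C; (2,8):dx=-4,dy=-17->C; (2,9):dx=+1,dy=-7->D; (3,4):dx=+5,dy=-4->D
  (3,5):dx=+10,dy=-2->D; (3,6):dx=+1,dy=+3->C; (3,7):dx=+6,dy=-7->D; (3,8):dx=+4,dy=-9->D
  (3,9):dx=+9,dy=+1->C; (4,5):dx=+5,dy=+2->C; (4,6):dx=-4,dy=+7->D; (4,7):dx=+1,dy=-3->D
  (4,8):dx=-1,dy=-5->C; (4,9):dx=+4,dy=+5->C; (5,6):dx=-9,dy=+5->D; (5,7):dx=-4,dy=-5->C
  (5,8):dx=-6,dy=-7->C; (5,9):dx=-1,dy=+3->D; (6,7):dx=+5,dy=-10->D; (6,8):dx=+3,dy=-12->D
  (6,9):dx=+8,dy=-2->D; (7,8):dx=-2,dy=-2->C; (7,9):dx=+3,dy=+8->C; (8,9):dx=+5,dy=+10->C
Step 2: C = 18, D = 18, total pairs = 36.
Step 3: tau = (C - D)/(n(n-1)/2) = (18 - 18)/36 = 0.000000.
Step 4: Exact two-sided p-value (enumerate n! = 362880 permutations of y under H0): p = 1.000000.
Step 5: alpha = 0.1. fail to reject H0.

tau_b = 0.0000 (C=18, D=18), p = 1.000000, fail to reject H0.


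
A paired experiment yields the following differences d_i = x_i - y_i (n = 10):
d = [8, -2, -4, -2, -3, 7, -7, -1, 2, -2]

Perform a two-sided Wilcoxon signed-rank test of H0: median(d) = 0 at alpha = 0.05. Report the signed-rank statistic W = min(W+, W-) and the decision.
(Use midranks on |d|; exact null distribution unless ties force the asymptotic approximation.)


Step 1: Drop any zero differences (none here) and take |d_i|.
|d| = [8, 2, 4, 2, 3, 7, 7, 1, 2, 2]
Step 2: Midrank |d_i| (ties get averaged ranks).
ranks: |8|->10, |2|->3.5, |4|->7, |2|->3.5, |3|->6, |7|->8.5, |7|->8.5, |1|->1, |2|->3.5, |2|->3.5
Step 3: Attach original signs; sum ranks with positive sign and with negative sign.
W+ = 10 + 8.5 + 3.5 = 22
W- = 3.5 + 7 + 3.5 + 6 + 8.5 + 1 + 3.5 = 33
(Check: W+ + W- = 55 should equal n(n+1)/2 = 55.)
Step 4: Test statistic W = min(W+, W-) = 22.
Step 5: Ties in |d|, so use the tie-corrected normal approximation.
        E[W] = n(n+1)/4 = 10*11/4 = 27.5.
        Tie groups: |d|=2 (t=4), |d|=7 (t=2); sum(t^3 - t) = 66.
        Var[W] = n(n+1)(2n+1)/24 - sum(t^3-t)/48 = 2310/24 - 66/48 = 94.875.
        z = (W - E[W]) / sqrt(Var[W]) = (22 - 27.5) / 9.7404 = -0.5647.
        Two-sided p = 2*Phi(z) = 0.572305.
Step 6: alpha = 0.05. fail to reject H0.

W+ = 22, W- = 33, W = min = 22, p = 0.572305, fail to reject H0.


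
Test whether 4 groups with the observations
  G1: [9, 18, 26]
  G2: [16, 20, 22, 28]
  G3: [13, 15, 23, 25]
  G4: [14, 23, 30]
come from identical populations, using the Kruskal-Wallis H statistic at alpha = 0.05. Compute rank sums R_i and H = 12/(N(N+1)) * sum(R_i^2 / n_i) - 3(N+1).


Step 1: Combine all N = 14 observations and assign midranks.
sorted (value, group, rank): (9,G1,1), (13,G3,2), (14,G4,3), (15,G3,4), (16,G2,5), (18,G1,6), (20,G2,7), (22,G2,8), (23,G3,9.5), (23,G4,9.5), (25,G3,11), (26,G1,12), (28,G2,13), (30,G4,14)
Step 2: Sum ranks within each group.
R_1 = 19 (n_1 = 3)
R_2 = 33 (n_2 = 4)
R_3 = 26.5 (n_3 = 4)
R_4 = 26.5 (n_4 = 3)
Step 3: H = 12/(N(N+1)) * sum(R_i^2/n_i) - 3(N+1)
     = 12/(14*15) * (19^2/3 + 33^2/4 + 26.5^2/4 + 26.5^2/3) - 3*15
     = 0.057143 * 802.229 - 45
     = 0.841667.
Step 4: Ties present; correction factor C = 1 - 6/(14^3 - 14) = 0.997802. Corrected H = 0.841667 / 0.997802 = 0.843521.
Step 5: Under H0, H ~ chi^2(3); p-value = 0.839032.
Step 6: alpha = 0.05. fail to reject H0.

H = 0.8435, df = 3, p = 0.839032, fail to reject H0.


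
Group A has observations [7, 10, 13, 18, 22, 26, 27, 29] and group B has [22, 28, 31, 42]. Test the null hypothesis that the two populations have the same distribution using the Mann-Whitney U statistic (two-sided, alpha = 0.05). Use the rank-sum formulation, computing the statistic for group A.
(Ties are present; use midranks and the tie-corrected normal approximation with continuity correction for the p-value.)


Step 1: Combine and sort all 12 observations; assign midranks.
sorted (value, group): (7,X), (10,X), (13,X), (18,X), (22,X), (22,Y), (26,X), (27,X), (28,Y), (29,X), (31,Y), (42,Y)
ranks: 7->1, 10->2, 13->3, 18->4, 22->5.5, 22->5.5, 26->7, 27->8, 28->9, 29->10, 31->11, 42->12
Step 2: Rank sum for X: R1 = 1 + 2 + 3 + 4 + 5.5 + 7 + 8 + 10 = 40.5.
Step 3: U_X = R1 - n1(n1+1)/2 = 40.5 - 8*9/2 = 40.5 - 36 = 4.5.
       U_Y = n1*n2 - U_X = 32 - 4.5 = 27.5.
Step 4: Ties are present, so use the tie-corrected normal approximation (with continuity correction) for the p-value.
Step 5: p-value = 0.061271; compare to alpha = 0.05. fail to reject H0.

U_X = 4.5, p = 0.061271, fail to reject H0 at alpha = 0.05.


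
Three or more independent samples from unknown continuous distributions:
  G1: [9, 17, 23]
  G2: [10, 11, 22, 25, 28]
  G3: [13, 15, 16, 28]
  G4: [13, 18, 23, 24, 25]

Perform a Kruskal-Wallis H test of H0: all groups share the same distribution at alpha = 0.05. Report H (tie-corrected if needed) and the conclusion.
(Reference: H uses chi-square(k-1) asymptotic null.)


Step 1: Combine all N = 17 observations and assign midranks.
sorted (value, group, rank): (9,G1,1), (10,G2,2), (11,G2,3), (13,G3,4.5), (13,G4,4.5), (15,G3,6), (16,G3,7), (17,G1,8), (18,G4,9), (22,G2,10), (23,G1,11.5), (23,G4,11.5), (24,G4,13), (25,G2,14.5), (25,G4,14.5), (28,G2,16.5), (28,G3,16.5)
Step 2: Sum ranks within each group.
R_1 = 20.5 (n_1 = 3)
R_2 = 46 (n_2 = 5)
R_3 = 34 (n_3 = 4)
R_4 = 52.5 (n_4 = 5)
Step 3: H = 12/(N(N+1)) * sum(R_i^2/n_i) - 3(N+1)
     = 12/(17*18) * (20.5^2/3 + 46^2/5 + 34^2/4 + 52.5^2/5) - 3*18
     = 0.039216 * 1403.53 - 54
     = 1.040523.
Step 4: Ties present; correction factor C = 1 - 24/(17^3 - 17) = 0.995098. Corrected H = 1.040523 / 0.995098 = 1.045649.
Step 5: Under H0, H ~ chi^2(3); p-value = 0.790208.
Step 6: alpha = 0.05. fail to reject H0.

H = 1.0456, df = 3, p = 0.790208, fail to reject H0.


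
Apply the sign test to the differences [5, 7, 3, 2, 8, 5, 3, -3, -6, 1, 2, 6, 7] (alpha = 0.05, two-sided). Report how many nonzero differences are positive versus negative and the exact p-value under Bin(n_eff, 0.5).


Step 1: Discard zero differences. Original n = 13; n_eff = number of nonzero differences = 13.
Nonzero differences (with sign): +5, +7, +3, +2, +8, +5, +3, -3, -6, +1, +2, +6, +7
Step 2: Count signs: positive = 11, negative = 2.
Step 3: Under H0: P(positive) = 0.5, so the number of positives S ~ Bin(13, 0.5).
Step 4: Two-sided exact p-value = sum of Bin(13,0.5) probabilities at or below the observed probability = 0.022461.
Step 5: alpha = 0.05. reject H0.

n_eff = 13, pos = 11, neg = 2, p = 0.022461, reject H0.


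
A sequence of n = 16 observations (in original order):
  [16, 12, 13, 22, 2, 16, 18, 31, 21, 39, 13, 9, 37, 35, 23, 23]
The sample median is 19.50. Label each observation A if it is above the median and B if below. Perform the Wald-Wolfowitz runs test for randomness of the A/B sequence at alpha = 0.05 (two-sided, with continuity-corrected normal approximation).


Step 1: Compute median = 19.50; label A = above, B = below.
Labels in order: BBBABBBAAABBAAAA  (n_A = 8, n_B = 8)
Step 2: Count runs R = 6.
Step 3: Under H0 (random ordering), E[R] = 2*n_A*n_B/(n_A+n_B) + 1 = 2*8*8/16 + 1 = 9.0000.
        Var[R] = 2*n_A*n_B*(2*n_A*n_B - n_A - n_B) / ((n_A+n_B)^2 * (n_A+n_B-1)) = 14336/3840 = 3.7333.
        SD[R] = 1.9322.
Step 4: Continuity-corrected z = (R + 0.5 - E[R]) / SD[R] = (6 + 0.5 - 9.0000) / 1.9322 = -1.2939.
Step 5: Two-sided p-value via normal approximation = 2*(1 - Phi(|z|)) = 0.195709.
Step 6: alpha = 0.05. fail to reject H0.

R = 6, z = -1.2939, p = 0.195709, fail to reject H0.


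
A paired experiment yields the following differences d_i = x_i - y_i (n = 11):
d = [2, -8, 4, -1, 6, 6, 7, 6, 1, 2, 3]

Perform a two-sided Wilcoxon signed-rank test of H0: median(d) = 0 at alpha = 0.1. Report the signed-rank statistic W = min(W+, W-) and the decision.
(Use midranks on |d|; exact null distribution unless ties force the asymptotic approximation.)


Step 1: Drop any zero differences (none here) and take |d_i|.
|d| = [2, 8, 4, 1, 6, 6, 7, 6, 1, 2, 3]
Step 2: Midrank |d_i| (ties get averaged ranks).
ranks: |2|->3.5, |8|->11, |4|->6, |1|->1.5, |6|->8, |6|->8, |7|->10, |6|->8, |1|->1.5, |2|->3.5, |3|->5
Step 3: Attach original signs; sum ranks with positive sign and with negative sign.
W+ = 3.5 + 6 + 8 + 8 + 10 + 8 + 1.5 + 3.5 + 5 = 53.5
W- = 11 + 1.5 = 12.5
(Check: W+ + W- = 66 should equal n(n+1)/2 = 66.)
Step 4: Test statistic W = min(W+, W-) = 12.5.
Step 5: Ties in |d|, so use the tie-corrected normal approximation.
        E[W] = n(n+1)/4 = 11*12/4 = 33.
        Tie groups: |d|=1 (t=2), |d|=2 (t=2), |d|=6 (t=3); sum(t^3 - t) = 36.
        Var[W] = n(n+1)(2n+1)/24 - sum(t^3-t)/48 = 3036/24 - 36/48 = 125.75.
        z = (W - E[W]) / sqrt(Var[W]) = (12.5 - 33) / 11.2138 = -1.8281.
        Two-sided p = 2*Phi(z) = 0.067535.
Step 6: alpha = 0.1. reject H0.

W+ = 53.5, W- = 12.5, W = min = 12.5, p = 0.067535, reject H0.


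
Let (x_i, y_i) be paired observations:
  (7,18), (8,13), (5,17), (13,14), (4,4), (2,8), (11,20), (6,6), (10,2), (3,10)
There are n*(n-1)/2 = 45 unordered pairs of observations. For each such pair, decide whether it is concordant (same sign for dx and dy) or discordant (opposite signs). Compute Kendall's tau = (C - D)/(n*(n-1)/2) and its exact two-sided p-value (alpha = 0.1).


Step 1: Enumerate the 45 unordered pairs (i,j) with i<j and classify each by sign(x_j-x_i) * sign(y_j-y_i).
  (1,2):dx=+1,dy=-5->D; (1,3):dx=-2,dy=-1->C; (1,4):dx=+6,dy=-4->D; (1,5):dx=-3,dy=-14->C
  (1,6):dx=-5,dy=-10->C; (1,7):dx=+4,dy=+2->C; (1,8):dx=-1,dy=-12->C; (1,9):dx=+3,dy=-16->D
  (1,10):dx=-4,dy=-8->C; (2,3):dx=-3,dy=+4->D; (2,4):dx=+5,dy=+1->C; (2,5):dx=-4,dy=-9->C
  (2,6):dx=-6,dy=-5->C; (2,7):dx=+3,dy=+7->C; (2,8):dx=-2,dy=-7->C; (2,9):dx=+2,dy=-11->D
  (2,10):dx=-5,dy=-3->C; (3,4):dx=+8,dy=-3->D; (3,5):dx=-1,dy=-13->C; (3,6):dx=-3,dy=-9->C
  (3,7):dx=+6,dy=+3->C; (3,8):dx=+1,dy=-11->D; (3,9):dx=+5,dy=-15->D; (3,10):dx=-2,dy=-7->C
  (4,5):dx=-9,dy=-10->C; (4,6):dx=-11,dy=-6->C; (4,7):dx=-2,dy=+6->D; (4,8):dx=-7,dy=-8->C
  (4,9):dx=-3,dy=-12->C; (4,10):dx=-10,dy=-4->C; (5,6):dx=-2,dy=+4->D; (5,7):dx=+7,dy=+16->C
  (5,8):dx=+2,dy=+2->C; (5,9):dx=+6,dy=-2->D; (5,10):dx=-1,dy=+6->D; (6,7):dx=+9,dy=+12->C
  (6,8):dx=+4,dy=-2->D; (6,9):dx=+8,dy=-6->D; (6,10):dx=+1,dy=+2->C; (7,8):dx=-5,dy=-14->C
  (7,9):dx=-1,dy=-18->C; (7,10):dx=-8,dy=-10->C; (8,9):dx=+4,dy=-4->D; (8,10):dx=-3,dy=+4->D
  (9,10):dx=-7,dy=+8->D
Step 2: C = 28, D = 17, total pairs = 45.
Step 3: tau = (C - D)/(n(n-1)/2) = (28 - 17)/45 = 0.244444.
Step 4: Exact two-sided p-value (enumerate n! = 3628800 permutations of y under H0): p = 0.380720.
Step 5: alpha = 0.1. fail to reject H0.

tau_b = 0.2444 (C=28, D=17), p = 0.380720, fail to reject H0.


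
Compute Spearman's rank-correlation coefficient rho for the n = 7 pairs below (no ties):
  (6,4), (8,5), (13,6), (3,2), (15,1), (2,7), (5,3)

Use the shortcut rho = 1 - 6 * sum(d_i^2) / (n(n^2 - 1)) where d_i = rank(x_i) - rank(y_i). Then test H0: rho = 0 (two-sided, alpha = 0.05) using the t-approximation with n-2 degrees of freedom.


Step 1: Rank x and y separately (midranks; no ties here).
rank(x): 6->4, 8->5, 13->6, 3->2, 15->7, 2->1, 5->3
rank(y): 4->4, 5->5, 6->6, 2->2, 1->1, 7->7, 3->3
Step 2: d_i = R_x(i) - R_y(i); compute d_i^2.
  (4-4)^2=0, (5-5)^2=0, (6-6)^2=0, (2-2)^2=0, (7-1)^2=36, (1-7)^2=36, (3-3)^2=0
sum(d^2) = 72.
Step 3: rho = 1 - 6*72 / (7*(7^2 - 1)) = 1 - 432/336 = -0.285714.
Step 4: Under H0, t = rho * sqrt((n-2)/(1-rho^2)) = -0.6667 ~ t(5).
Step 5: Two-sided p-value from the t-distribution with 5 df = 0.534509.
Step 6: alpha = 0.05. fail to reject H0.

rho = -0.2857, p = 0.534509, fail to reject H0 at alpha = 0.05.


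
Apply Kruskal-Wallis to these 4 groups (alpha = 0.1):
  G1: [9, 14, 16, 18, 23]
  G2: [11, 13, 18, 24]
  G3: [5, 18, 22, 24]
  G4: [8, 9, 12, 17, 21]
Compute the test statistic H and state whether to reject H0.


Step 1: Combine all N = 18 observations and assign midranks.
sorted (value, group, rank): (5,G3,1), (8,G4,2), (9,G1,3.5), (9,G4,3.5), (11,G2,5), (12,G4,6), (13,G2,7), (14,G1,8), (16,G1,9), (17,G4,10), (18,G1,12), (18,G2,12), (18,G3,12), (21,G4,14), (22,G3,15), (23,G1,16), (24,G2,17.5), (24,G3,17.5)
Step 2: Sum ranks within each group.
R_1 = 48.5 (n_1 = 5)
R_2 = 41.5 (n_2 = 4)
R_3 = 45.5 (n_3 = 4)
R_4 = 35.5 (n_4 = 5)
Step 3: H = 12/(N(N+1)) * sum(R_i^2/n_i) - 3(N+1)
     = 12/(18*19) * (48.5^2/5 + 41.5^2/4 + 45.5^2/4 + 35.5^2/5) - 3*19
     = 0.035088 * 1670.62 - 57
     = 1.618421.
Step 4: Ties present; correction factor C = 1 - 36/(18^3 - 18) = 0.993808. Corrected H = 1.618421 / 0.993808 = 1.628505.
Step 5: Under H0, H ~ chi^2(3); p-value = 0.652944.
Step 6: alpha = 0.1. fail to reject H0.

H = 1.6285, df = 3, p = 0.652944, fail to reject H0.


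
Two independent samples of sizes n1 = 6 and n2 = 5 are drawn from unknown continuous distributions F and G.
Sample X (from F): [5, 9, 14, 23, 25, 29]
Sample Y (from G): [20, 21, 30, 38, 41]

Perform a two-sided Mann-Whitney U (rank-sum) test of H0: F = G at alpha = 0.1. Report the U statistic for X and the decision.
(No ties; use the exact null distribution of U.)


Step 1: Combine and sort all 11 observations; assign midranks.
sorted (value, group): (5,X), (9,X), (14,X), (20,Y), (21,Y), (23,X), (25,X), (29,X), (30,Y), (38,Y), (41,Y)
ranks: 5->1, 9->2, 14->3, 20->4, 21->5, 23->6, 25->7, 29->8, 30->9, 38->10, 41->11
Step 2: Rank sum for X: R1 = 1 + 2 + 3 + 6 + 7 + 8 = 27.
Step 3: U_X = R1 - n1(n1+1)/2 = 27 - 6*7/2 = 27 - 21 = 6.
       U_Y = n1*n2 - U_X = 30 - 6 = 24.
Step 4: No ties, so the exact null distribution of U (based on enumerating the C(11,6) = 462 equally likely rank assignments) gives the two-sided p-value.
Step 5: p-value = 0.125541; compare to alpha = 0.1. fail to reject H0.

U_X = 6, p = 0.125541, fail to reject H0 at alpha = 0.1.


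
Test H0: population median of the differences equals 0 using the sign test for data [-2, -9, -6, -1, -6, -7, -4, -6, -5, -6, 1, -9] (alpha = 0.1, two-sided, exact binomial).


Step 1: Discard zero differences. Original n = 12; n_eff = number of nonzero differences = 12.
Nonzero differences (with sign): -2, -9, -6, -1, -6, -7, -4, -6, -5, -6, +1, -9
Step 2: Count signs: positive = 1, negative = 11.
Step 3: Under H0: P(positive) = 0.5, so the number of positives S ~ Bin(12, 0.5).
Step 4: Two-sided exact p-value = sum of Bin(12,0.5) probabilities at or below the observed probability = 0.006348.
Step 5: alpha = 0.1. reject H0.

n_eff = 12, pos = 1, neg = 11, p = 0.006348, reject H0.


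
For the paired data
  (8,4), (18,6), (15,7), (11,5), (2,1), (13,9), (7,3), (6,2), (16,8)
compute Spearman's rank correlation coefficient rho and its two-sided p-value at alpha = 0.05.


Step 1: Rank x and y separately (midranks; no ties here).
rank(x): 8->4, 18->9, 15->7, 11->5, 2->1, 13->6, 7->3, 6->2, 16->8
rank(y): 4->4, 6->6, 7->7, 5->5, 1->1, 9->9, 3->3, 2->2, 8->8
Step 2: d_i = R_x(i) - R_y(i); compute d_i^2.
  (4-4)^2=0, (9-6)^2=9, (7-7)^2=0, (5-5)^2=0, (1-1)^2=0, (6-9)^2=9, (3-3)^2=0, (2-2)^2=0, (8-8)^2=0
sum(d^2) = 18.
Step 3: rho = 1 - 6*18 / (9*(9^2 - 1)) = 1 - 108/720 = 0.850000.
Step 4: Under H0, t = rho * sqrt((n-2)/(1-rho^2)) = 4.2691 ~ t(7).
Step 5: Two-sided p-value from the t-distribution with 7 df = 0.003705.
Step 6: alpha = 0.05. reject H0.

rho = 0.8500, p = 0.003705, reject H0 at alpha = 0.05.


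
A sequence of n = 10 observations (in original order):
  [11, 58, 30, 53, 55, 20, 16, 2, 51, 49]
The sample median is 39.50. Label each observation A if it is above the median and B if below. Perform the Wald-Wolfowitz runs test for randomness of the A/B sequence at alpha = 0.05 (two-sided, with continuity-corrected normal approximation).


Step 1: Compute median = 39.50; label A = above, B = below.
Labels in order: BABAABBBAA  (n_A = 5, n_B = 5)
Step 2: Count runs R = 6.
Step 3: Under H0 (random ordering), E[R] = 2*n_A*n_B/(n_A+n_B) + 1 = 2*5*5/10 + 1 = 6.0000.
        Var[R] = 2*n_A*n_B*(2*n_A*n_B - n_A - n_B) / ((n_A+n_B)^2 * (n_A+n_B-1)) = 2000/900 = 2.2222.
        SD[R] = 1.4907.
Step 4: R = E[R], so z = 0 with no continuity correction.
Step 5: Two-sided p-value via normal approximation = 2*(1 - Phi(|z|)) = 1.000000.
Step 6: alpha = 0.05. fail to reject H0.

R = 6, z = 0.0000, p = 1.000000, fail to reject H0.


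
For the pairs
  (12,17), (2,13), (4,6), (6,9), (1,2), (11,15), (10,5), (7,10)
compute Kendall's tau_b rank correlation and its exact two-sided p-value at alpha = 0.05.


Step 1: Enumerate the 28 unordered pairs (i,j) with i<j and classify each by sign(x_j-x_i) * sign(y_j-y_i).
  (1,2):dx=-10,dy=-4->C; (1,3):dx=-8,dy=-11->C; (1,4):dx=-6,dy=-8->C; (1,5):dx=-11,dy=-15->C
  (1,6):dx=-1,dy=-2->C; (1,7):dx=-2,dy=-12->C; (1,8):dx=-5,dy=-7->C; (2,3):dx=+2,dy=-7->D
  (2,4):dx=+4,dy=-4->D; (2,5):dx=-1,dy=-11->C; (2,6):dx=+9,dy=+2->C; (2,7):dx=+8,dy=-8->D
  (2,8):dx=+5,dy=-3->D; (3,4):dx=+2,dy=+3->C; (3,5):dx=-3,dy=-4->C; (3,6):dx=+7,dy=+9->C
  (3,7):dx=+6,dy=-1->D; (3,8):dx=+3,dy=+4->C; (4,5):dx=-5,dy=-7->C; (4,6):dx=+5,dy=+6->C
  (4,7):dx=+4,dy=-4->D; (4,8):dx=+1,dy=+1->C; (5,6):dx=+10,dy=+13->C; (5,7):dx=+9,dy=+3->C
  (5,8):dx=+6,dy=+8->C; (6,7):dx=-1,dy=-10->C; (6,8):dx=-4,dy=-5->C; (7,8):dx=-3,dy=+5->D
Step 2: C = 21, D = 7, total pairs = 28.
Step 3: tau = (C - D)/(n(n-1)/2) = (21 - 7)/28 = 0.500000.
Step 4: Exact two-sided p-value (enumerate n! = 40320 permutations of y under H0): p = 0.108681.
Step 5: alpha = 0.05. fail to reject H0.

tau_b = 0.5000 (C=21, D=7), p = 0.108681, fail to reject H0.


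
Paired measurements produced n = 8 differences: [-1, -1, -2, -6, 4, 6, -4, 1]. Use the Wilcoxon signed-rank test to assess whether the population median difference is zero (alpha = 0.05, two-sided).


Step 1: Drop any zero differences (none here) and take |d_i|.
|d| = [1, 1, 2, 6, 4, 6, 4, 1]
Step 2: Midrank |d_i| (ties get averaged ranks).
ranks: |1|->2, |1|->2, |2|->4, |6|->7.5, |4|->5.5, |6|->7.5, |4|->5.5, |1|->2
Step 3: Attach original signs; sum ranks with positive sign and with negative sign.
W+ = 5.5 + 7.5 + 2 = 15
W- = 2 + 2 + 4 + 7.5 + 5.5 = 21
(Check: W+ + W- = 36 should equal n(n+1)/2 = 36.)
Step 4: Test statistic W = min(W+, W-) = 15.
Step 5: Ties in |d|, so use the tie-corrected normal approximation.
        E[W] = n(n+1)/4 = 8*9/4 = 18.
        Tie groups: |d|=1 (t=3), |d|=4 (t=2), |d|=6 (t=2); sum(t^3 - t) = 36.
        Var[W] = n(n+1)(2n+1)/24 - sum(t^3-t)/48 = 1224/24 - 36/48 = 50.25.
        z = (W - E[W]) / sqrt(Var[W]) = (15 - 18) / 7.0887 = -0.4232.
        Two-sided p = 2*Phi(z) = 0.672144.
Step 6: alpha = 0.05. fail to reject H0.

W+ = 15, W- = 21, W = min = 15, p = 0.672144, fail to reject H0.


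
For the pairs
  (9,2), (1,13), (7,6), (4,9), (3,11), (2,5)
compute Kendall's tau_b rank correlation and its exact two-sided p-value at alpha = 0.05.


Step 1: Enumerate the 15 unordered pairs (i,j) with i<j and classify each by sign(x_j-x_i) * sign(y_j-y_i).
  (1,2):dx=-8,dy=+11->D; (1,3):dx=-2,dy=+4->D; (1,4):dx=-5,dy=+7->D; (1,5):dx=-6,dy=+9->D
  (1,6):dx=-7,dy=+3->D; (2,3):dx=+6,dy=-7->D; (2,4):dx=+3,dy=-4->D; (2,5):dx=+2,dy=-2->D
  (2,6):dx=+1,dy=-8->D; (3,4):dx=-3,dy=+3->D; (3,5):dx=-4,dy=+5->D; (3,6):dx=-5,dy=-1->C
  (4,5):dx=-1,dy=+2->D; (4,6):dx=-2,dy=-4->C; (5,6):dx=-1,dy=-6->C
Step 2: C = 3, D = 12, total pairs = 15.
Step 3: tau = (C - D)/(n(n-1)/2) = (3 - 12)/15 = -0.600000.
Step 4: Exact two-sided p-value (enumerate n! = 720 permutations of y under H0): p = 0.136111.
Step 5: alpha = 0.05. fail to reject H0.

tau_b = -0.6000 (C=3, D=12), p = 0.136111, fail to reject H0.


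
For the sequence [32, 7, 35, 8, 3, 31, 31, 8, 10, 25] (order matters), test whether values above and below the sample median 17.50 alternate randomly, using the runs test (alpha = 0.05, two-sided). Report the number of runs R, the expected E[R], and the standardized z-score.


Step 1: Compute median = 17.50; label A = above, B = below.
Labels in order: ABABBAABBA  (n_A = 5, n_B = 5)
Step 2: Count runs R = 7.
Step 3: Under H0 (random ordering), E[R] = 2*n_A*n_B/(n_A+n_B) + 1 = 2*5*5/10 + 1 = 6.0000.
        Var[R] = 2*n_A*n_B*(2*n_A*n_B - n_A - n_B) / ((n_A+n_B)^2 * (n_A+n_B-1)) = 2000/900 = 2.2222.
        SD[R] = 1.4907.
Step 4: Continuity-corrected z = (R - 0.5 - E[R]) / SD[R] = (7 - 0.5 - 6.0000) / 1.4907 = 0.3354.
Step 5: Two-sided p-value via normal approximation = 2*(1 - Phi(|z|)) = 0.737316.
Step 6: alpha = 0.05. fail to reject H0.

R = 7, z = 0.3354, p = 0.737316, fail to reject H0.


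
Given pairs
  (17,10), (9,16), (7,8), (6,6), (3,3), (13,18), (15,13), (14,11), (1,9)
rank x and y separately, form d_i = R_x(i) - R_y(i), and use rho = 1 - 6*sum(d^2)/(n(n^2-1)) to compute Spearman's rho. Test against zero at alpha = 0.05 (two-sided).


Step 1: Rank x and y separately (midranks; no ties here).
rank(x): 17->9, 9->5, 7->4, 6->3, 3->2, 13->6, 15->8, 14->7, 1->1
rank(y): 10->5, 16->8, 8->3, 6->2, 3->1, 18->9, 13->7, 11->6, 9->4
Step 2: d_i = R_x(i) - R_y(i); compute d_i^2.
  (9-5)^2=16, (5-8)^2=9, (4-3)^2=1, (3-2)^2=1, (2-1)^2=1, (6-9)^2=9, (8-7)^2=1, (7-6)^2=1, (1-4)^2=9
sum(d^2) = 48.
Step 3: rho = 1 - 6*48 / (9*(9^2 - 1)) = 1 - 288/720 = 0.600000.
Step 4: Under H0, t = rho * sqrt((n-2)/(1-rho^2)) = 1.9843 ~ t(7).
Step 5: Two-sided p-value from the t-distribution with 7 df = 0.087623.
Step 6: alpha = 0.05. fail to reject H0.

rho = 0.6000, p = 0.087623, fail to reject H0 at alpha = 0.05.


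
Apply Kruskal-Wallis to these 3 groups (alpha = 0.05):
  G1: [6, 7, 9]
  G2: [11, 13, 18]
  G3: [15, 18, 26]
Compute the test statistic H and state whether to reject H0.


Step 1: Combine all N = 9 observations and assign midranks.
sorted (value, group, rank): (6,G1,1), (7,G1,2), (9,G1,3), (11,G2,4), (13,G2,5), (15,G3,6), (18,G2,7.5), (18,G3,7.5), (26,G3,9)
Step 2: Sum ranks within each group.
R_1 = 6 (n_1 = 3)
R_2 = 16.5 (n_2 = 3)
R_3 = 22.5 (n_3 = 3)
Step 3: H = 12/(N(N+1)) * sum(R_i^2/n_i) - 3(N+1)
     = 12/(9*10) * (6^2/3 + 16.5^2/3 + 22.5^2/3) - 3*10
     = 0.133333 * 271.5 - 30
     = 6.200000.
Step 4: Ties present; correction factor C = 1 - 6/(9^3 - 9) = 0.991667. Corrected H = 6.200000 / 0.991667 = 6.252101.
Step 5: Under H0, H ~ chi^2(2); p-value = 0.043891.
Step 6: alpha = 0.05. reject H0.

H = 6.2521, df = 2, p = 0.043891, reject H0.


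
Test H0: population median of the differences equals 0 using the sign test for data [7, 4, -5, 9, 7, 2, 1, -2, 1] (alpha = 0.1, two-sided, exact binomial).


Step 1: Discard zero differences. Original n = 9; n_eff = number of nonzero differences = 9.
Nonzero differences (with sign): +7, +4, -5, +9, +7, +2, +1, -2, +1
Step 2: Count signs: positive = 7, negative = 2.
Step 3: Under H0: P(positive) = 0.5, so the number of positives S ~ Bin(9, 0.5).
Step 4: Two-sided exact p-value = sum of Bin(9,0.5) probabilities at or below the observed probability = 0.179688.
Step 5: alpha = 0.1. fail to reject H0.

n_eff = 9, pos = 7, neg = 2, p = 0.179688, fail to reject H0.


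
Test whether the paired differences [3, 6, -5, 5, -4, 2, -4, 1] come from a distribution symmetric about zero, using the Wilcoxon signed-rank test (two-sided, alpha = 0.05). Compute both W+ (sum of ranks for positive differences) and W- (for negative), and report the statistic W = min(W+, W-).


Step 1: Drop any zero differences (none here) and take |d_i|.
|d| = [3, 6, 5, 5, 4, 2, 4, 1]
Step 2: Midrank |d_i| (ties get averaged ranks).
ranks: |3|->3, |6|->8, |5|->6.5, |5|->6.5, |4|->4.5, |2|->2, |4|->4.5, |1|->1
Step 3: Attach original signs; sum ranks with positive sign and with negative sign.
W+ = 3 + 8 + 6.5 + 2 + 1 = 20.5
W- = 6.5 + 4.5 + 4.5 = 15.5
(Check: W+ + W- = 36 should equal n(n+1)/2 = 36.)
Step 4: Test statistic W = min(W+, W-) = 15.5.
Step 5: Ties in |d|, so use the tie-corrected normal approximation.
        E[W] = n(n+1)/4 = 8*9/4 = 18.
        Tie groups: |d|=4 (t=2), |d|=5 (t=2); sum(t^3 - t) = 12.
        Var[W] = n(n+1)(2n+1)/24 - sum(t^3-t)/48 = 1224/24 - 12/48 = 50.75.
        z = (W - E[W]) / sqrt(Var[W]) = (15.5 - 18) / 7.1239 = -0.3509.
        Two-sided p = 2*Phi(z) = 0.725640.
Step 6: alpha = 0.05. fail to reject H0.

W+ = 20.5, W- = 15.5, W = min = 15.5, p = 0.725640, fail to reject H0.


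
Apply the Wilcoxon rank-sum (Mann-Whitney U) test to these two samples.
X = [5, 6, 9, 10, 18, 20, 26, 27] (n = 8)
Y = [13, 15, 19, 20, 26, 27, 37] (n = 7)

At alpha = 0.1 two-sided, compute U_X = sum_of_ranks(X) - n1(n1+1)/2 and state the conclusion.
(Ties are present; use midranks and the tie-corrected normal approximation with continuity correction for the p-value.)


Step 1: Combine and sort all 15 observations; assign midranks.
sorted (value, group): (5,X), (6,X), (9,X), (10,X), (13,Y), (15,Y), (18,X), (19,Y), (20,X), (20,Y), (26,X), (26,Y), (27,X), (27,Y), (37,Y)
ranks: 5->1, 6->2, 9->3, 10->4, 13->5, 15->6, 18->7, 19->8, 20->9.5, 20->9.5, 26->11.5, 26->11.5, 27->13.5, 27->13.5, 37->15
Step 2: Rank sum for X: R1 = 1 + 2 + 3 + 4 + 7 + 9.5 + 11.5 + 13.5 = 51.5.
Step 3: U_X = R1 - n1(n1+1)/2 = 51.5 - 8*9/2 = 51.5 - 36 = 15.5.
       U_Y = n1*n2 - U_X = 56 - 15.5 = 40.5.
Step 4: Ties are present, so use the tie-corrected normal approximation (with continuity correction) for the p-value.
Step 5: p-value = 0.163782; compare to alpha = 0.1. fail to reject H0.

U_X = 15.5, p = 0.163782, fail to reject H0 at alpha = 0.1.


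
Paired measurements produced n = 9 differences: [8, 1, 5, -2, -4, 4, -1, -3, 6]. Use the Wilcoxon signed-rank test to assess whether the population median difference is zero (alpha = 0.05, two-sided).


Step 1: Drop any zero differences (none here) and take |d_i|.
|d| = [8, 1, 5, 2, 4, 4, 1, 3, 6]
Step 2: Midrank |d_i| (ties get averaged ranks).
ranks: |8|->9, |1|->1.5, |5|->7, |2|->3, |4|->5.5, |4|->5.5, |1|->1.5, |3|->4, |6|->8
Step 3: Attach original signs; sum ranks with positive sign and with negative sign.
W+ = 9 + 1.5 + 7 + 5.5 + 8 = 31
W- = 3 + 5.5 + 1.5 + 4 = 14
(Check: W+ + W- = 45 should equal n(n+1)/2 = 45.)
Step 4: Test statistic W = min(W+, W-) = 14.
Step 5: Ties in |d|, so use the tie-corrected normal approximation.
        E[W] = n(n+1)/4 = 9*10/4 = 22.5.
        Tie groups: |d|=1 (t=2), |d|=4 (t=2); sum(t^3 - t) = 12.
        Var[W] = n(n+1)(2n+1)/24 - sum(t^3-t)/48 = 1710/24 - 12/48 = 71.
        z = (W - E[W]) / sqrt(Var[W]) = (14 - 22.5) / 8.4261 = -1.0088.
        Two-sided p = 2*Phi(z) = 0.313088.
Step 6: alpha = 0.05. fail to reject H0.

W+ = 31, W- = 14, W = min = 14, p = 0.313088, fail to reject H0.


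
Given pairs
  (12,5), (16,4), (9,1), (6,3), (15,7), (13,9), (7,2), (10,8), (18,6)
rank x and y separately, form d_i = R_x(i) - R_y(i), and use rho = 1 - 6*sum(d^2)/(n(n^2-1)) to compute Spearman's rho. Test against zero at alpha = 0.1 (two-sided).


Step 1: Rank x and y separately (midranks; no ties here).
rank(x): 12->5, 16->8, 9->3, 6->1, 15->7, 13->6, 7->2, 10->4, 18->9
rank(y): 5->5, 4->4, 1->1, 3->3, 7->7, 9->9, 2->2, 8->8, 6->6
Step 2: d_i = R_x(i) - R_y(i); compute d_i^2.
  (5-5)^2=0, (8-4)^2=16, (3-1)^2=4, (1-3)^2=4, (7-7)^2=0, (6-9)^2=9, (2-2)^2=0, (4-8)^2=16, (9-6)^2=9
sum(d^2) = 58.
Step 3: rho = 1 - 6*58 / (9*(9^2 - 1)) = 1 - 348/720 = 0.516667.
Step 4: Under H0, t = rho * sqrt((n-2)/(1-rho^2)) = 1.5966 ~ t(7).
Step 5: Two-sided p-value from the t-distribution with 7 df = 0.154390.
Step 6: alpha = 0.1. fail to reject H0.

rho = 0.5167, p = 0.154390, fail to reject H0 at alpha = 0.1.


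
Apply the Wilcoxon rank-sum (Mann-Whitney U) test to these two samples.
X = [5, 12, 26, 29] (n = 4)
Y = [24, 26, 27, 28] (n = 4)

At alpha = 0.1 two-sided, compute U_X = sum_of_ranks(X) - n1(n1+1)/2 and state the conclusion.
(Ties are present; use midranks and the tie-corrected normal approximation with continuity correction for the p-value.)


Step 1: Combine and sort all 8 observations; assign midranks.
sorted (value, group): (5,X), (12,X), (24,Y), (26,X), (26,Y), (27,Y), (28,Y), (29,X)
ranks: 5->1, 12->2, 24->3, 26->4.5, 26->4.5, 27->6, 28->7, 29->8
Step 2: Rank sum for X: R1 = 1 + 2 + 4.5 + 8 = 15.5.
Step 3: U_X = R1 - n1(n1+1)/2 = 15.5 - 4*5/2 = 15.5 - 10 = 5.5.
       U_Y = n1*n2 - U_X = 16 - 5.5 = 10.5.
Step 4: Ties are present, so use the tie-corrected normal approximation (with continuity correction) for the p-value.
Step 5: p-value = 0.561363; compare to alpha = 0.1. fail to reject H0.

U_X = 5.5, p = 0.561363, fail to reject H0 at alpha = 0.1.


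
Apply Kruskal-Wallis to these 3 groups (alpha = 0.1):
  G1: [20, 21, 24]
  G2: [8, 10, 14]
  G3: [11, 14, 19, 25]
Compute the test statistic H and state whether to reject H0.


Step 1: Combine all N = 10 observations and assign midranks.
sorted (value, group, rank): (8,G2,1), (10,G2,2), (11,G3,3), (14,G2,4.5), (14,G3,4.5), (19,G3,6), (20,G1,7), (21,G1,8), (24,G1,9), (25,G3,10)
Step 2: Sum ranks within each group.
R_1 = 24 (n_1 = 3)
R_2 = 7.5 (n_2 = 3)
R_3 = 23.5 (n_3 = 4)
Step 3: H = 12/(N(N+1)) * sum(R_i^2/n_i) - 3(N+1)
     = 12/(10*11) * (24^2/3 + 7.5^2/3 + 23.5^2/4) - 3*11
     = 0.109091 * 348.812 - 33
     = 5.052273.
Step 4: Ties present; correction factor C = 1 - 6/(10^3 - 10) = 0.993939. Corrected H = 5.052273 / 0.993939 = 5.083079.
Step 5: Under H0, H ~ chi^2(2); p-value = 0.078745.
Step 6: alpha = 0.1. reject H0.

H = 5.0831, df = 2, p = 0.078745, reject H0.


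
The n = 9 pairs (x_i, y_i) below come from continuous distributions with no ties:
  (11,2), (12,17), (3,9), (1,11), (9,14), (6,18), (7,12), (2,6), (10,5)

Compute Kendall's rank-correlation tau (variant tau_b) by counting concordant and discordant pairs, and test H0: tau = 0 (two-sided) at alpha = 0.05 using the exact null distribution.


Step 1: Enumerate the 36 unordered pairs (i,j) with i<j and classify each by sign(x_j-x_i) * sign(y_j-y_i).
  (1,2):dx=+1,dy=+15->C; (1,3):dx=-8,dy=+7->D; (1,4):dx=-10,dy=+9->D; (1,5):dx=-2,dy=+12->D
  (1,6):dx=-5,dy=+16->D; (1,7):dx=-4,dy=+10->D; (1,8):dx=-9,dy=+4->D; (1,9):dx=-1,dy=+3->D
  (2,3):dx=-9,dy=-8->C; (2,4):dx=-11,dy=-6->C; (2,5):dx=-3,dy=-3->C; (2,6):dx=-6,dy=+1->D
  (2,7):dx=-5,dy=-5->C; (2,8):dx=-10,dy=-11->C; (2,9):dx=-2,dy=-12->C; (3,4):dx=-2,dy=+2->D
  (3,5):dx=+6,dy=+5->C; (3,6):dx=+3,dy=+9->C; (3,7):dx=+4,dy=+3->C; (3,8):dx=-1,dy=-3->C
  (3,9):dx=+7,dy=-4->D; (4,5):dx=+8,dy=+3->C; (4,6):dx=+5,dy=+7->C; (4,7):dx=+6,dy=+1->C
  (4,8):dx=+1,dy=-5->D; (4,9):dx=+9,dy=-6->D; (5,6):dx=-3,dy=+4->D; (5,7):dx=-2,dy=-2->C
  (5,8):dx=-7,dy=-8->C; (5,9):dx=+1,dy=-9->D; (6,7):dx=+1,dy=-6->D; (6,8):dx=-4,dy=-12->C
  (6,9):dx=+4,dy=-13->D; (7,8):dx=-5,dy=-6->C; (7,9):dx=+3,dy=-7->D; (8,9):dx=+8,dy=-1->D
Step 2: C = 18, D = 18, total pairs = 36.
Step 3: tau = (C - D)/(n(n-1)/2) = (18 - 18)/36 = 0.000000.
Step 4: Exact two-sided p-value (enumerate n! = 362880 permutations of y under H0): p = 1.000000.
Step 5: alpha = 0.05. fail to reject H0.

tau_b = 0.0000 (C=18, D=18), p = 1.000000, fail to reject H0.


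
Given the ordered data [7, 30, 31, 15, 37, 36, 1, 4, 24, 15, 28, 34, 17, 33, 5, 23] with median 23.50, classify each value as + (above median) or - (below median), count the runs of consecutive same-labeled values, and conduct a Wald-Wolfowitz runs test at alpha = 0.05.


Step 1: Compute median = 23.50; label A = above, B = below.
Labels in order: BAABAABBABAABABB  (n_A = 8, n_B = 8)
Step 2: Count runs R = 11.
Step 3: Under H0 (random ordering), E[R] = 2*n_A*n_B/(n_A+n_B) + 1 = 2*8*8/16 + 1 = 9.0000.
        Var[R] = 2*n_A*n_B*(2*n_A*n_B - n_A - n_B) / ((n_A+n_B)^2 * (n_A+n_B-1)) = 14336/3840 = 3.7333.
        SD[R] = 1.9322.
Step 4: Continuity-corrected z = (R - 0.5 - E[R]) / SD[R] = (11 - 0.5 - 9.0000) / 1.9322 = 0.7763.
Step 5: Two-sided p-value via normal approximation = 2*(1 - Phi(|z|)) = 0.437558.
Step 6: alpha = 0.05. fail to reject H0.

R = 11, z = 0.7763, p = 0.437558, fail to reject H0.


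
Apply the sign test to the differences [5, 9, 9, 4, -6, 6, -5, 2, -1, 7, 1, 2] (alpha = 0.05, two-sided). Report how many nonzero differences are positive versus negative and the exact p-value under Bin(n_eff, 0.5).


Step 1: Discard zero differences. Original n = 12; n_eff = number of nonzero differences = 12.
Nonzero differences (with sign): +5, +9, +9, +4, -6, +6, -5, +2, -1, +7, +1, +2
Step 2: Count signs: positive = 9, negative = 3.
Step 3: Under H0: P(positive) = 0.5, so the number of positives S ~ Bin(12, 0.5).
Step 4: Two-sided exact p-value = sum of Bin(12,0.5) probabilities at or below the observed probability = 0.145996.
Step 5: alpha = 0.05. fail to reject H0.

n_eff = 12, pos = 9, neg = 3, p = 0.145996, fail to reject H0.


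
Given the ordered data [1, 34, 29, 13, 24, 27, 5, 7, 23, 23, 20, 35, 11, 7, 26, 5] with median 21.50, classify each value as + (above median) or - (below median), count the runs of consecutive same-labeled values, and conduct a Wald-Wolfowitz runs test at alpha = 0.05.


Step 1: Compute median = 21.50; label A = above, B = below.
Labels in order: BAABAABBAABABBAB  (n_A = 8, n_B = 8)
Step 2: Count runs R = 11.
Step 3: Under H0 (random ordering), E[R] = 2*n_A*n_B/(n_A+n_B) + 1 = 2*8*8/16 + 1 = 9.0000.
        Var[R] = 2*n_A*n_B*(2*n_A*n_B - n_A - n_B) / ((n_A+n_B)^2 * (n_A+n_B-1)) = 14336/3840 = 3.7333.
        SD[R] = 1.9322.
Step 4: Continuity-corrected z = (R - 0.5 - E[R]) / SD[R] = (11 - 0.5 - 9.0000) / 1.9322 = 0.7763.
Step 5: Two-sided p-value via normal approximation = 2*(1 - Phi(|z|)) = 0.437558.
Step 6: alpha = 0.05. fail to reject H0.

R = 11, z = 0.7763, p = 0.437558, fail to reject H0.
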